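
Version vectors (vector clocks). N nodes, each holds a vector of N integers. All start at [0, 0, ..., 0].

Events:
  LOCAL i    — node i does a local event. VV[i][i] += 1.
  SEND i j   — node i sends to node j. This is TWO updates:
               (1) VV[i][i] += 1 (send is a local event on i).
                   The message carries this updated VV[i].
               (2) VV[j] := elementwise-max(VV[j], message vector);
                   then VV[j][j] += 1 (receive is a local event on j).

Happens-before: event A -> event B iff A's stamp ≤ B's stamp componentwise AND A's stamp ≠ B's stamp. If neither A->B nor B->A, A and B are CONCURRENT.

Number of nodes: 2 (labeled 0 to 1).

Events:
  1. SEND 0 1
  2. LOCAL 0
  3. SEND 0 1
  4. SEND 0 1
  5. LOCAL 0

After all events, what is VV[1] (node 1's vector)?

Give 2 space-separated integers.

Answer: 4 3

Derivation:
Initial: VV[0]=[0, 0]
Initial: VV[1]=[0, 0]
Event 1: SEND 0->1: VV[0][0]++ -> VV[0]=[1, 0], msg_vec=[1, 0]; VV[1]=max(VV[1],msg_vec) then VV[1][1]++ -> VV[1]=[1, 1]
Event 2: LOCAL 0: VV[0][0]++ -> VV[0]=[2, 0]
Event 3: SEND 0->1: VV[0][0]++ -> VV[0]=[3, 0], msg_vec=[3, 0]; VV[1]=max(VV[1],msg_vec) then VV[1][1]++ -> VV[1]=[3, 2]
Event 4: SEND 0->1: VV[0][0]++ -> VV[0]=[4, 0], msg_vec=[4, 0]; VV[1]=max(VV[1],msg_vec) then VV[1][1]++ -> VV[1]=[4, 3]
Event 5: LOCAL 0: VV[0][0]++ -> VV[0]=[5, 0]
Final vectors: VV[0]=[5, 0]; VV[1]=[4, 3]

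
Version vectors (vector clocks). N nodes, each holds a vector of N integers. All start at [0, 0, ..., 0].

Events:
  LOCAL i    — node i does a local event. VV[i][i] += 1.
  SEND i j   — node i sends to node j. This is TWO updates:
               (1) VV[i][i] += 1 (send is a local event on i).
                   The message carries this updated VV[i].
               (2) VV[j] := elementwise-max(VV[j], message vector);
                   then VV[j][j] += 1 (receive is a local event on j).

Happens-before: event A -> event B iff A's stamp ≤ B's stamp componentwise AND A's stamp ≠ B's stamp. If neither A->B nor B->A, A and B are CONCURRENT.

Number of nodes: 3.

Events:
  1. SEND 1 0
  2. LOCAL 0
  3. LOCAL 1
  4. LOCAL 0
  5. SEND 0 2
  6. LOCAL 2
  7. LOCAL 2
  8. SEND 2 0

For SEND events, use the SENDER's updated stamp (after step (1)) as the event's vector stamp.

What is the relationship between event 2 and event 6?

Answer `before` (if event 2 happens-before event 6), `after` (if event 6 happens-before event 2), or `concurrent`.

Initial: VV[0]=[0, 0, 0]
Initial: VV[1]=[0, 0, 0]
Initial: VV[2]=[0, 0, 0]
Event 1: SEND 1->0: VV[1][1]++ -> VV[1]=[0, 1, 0], msg_vec=[0, 1, 0]; VV[0]=max(VV[0],msg_vec) then VV[0][0]++ -> VV[0]=[1, 1, 0]
Event 2: LOCAL 0: VV[0][0]++ -> VV[0]=[2, 1, 0]
Event 3: LOCAL 1: VV[1][1]++ -> VV[1]=[0, 2, 0]
Event 4: LOCAL 0: VV[0][0]++ -> VV[0]=[3, 1, 0]
Event 5: SEND 0->2: VV[0][0]++ -> VV[0]=[4, 1, 0], msg_vec=[4, 1, 0]; VV[2]=max(VV[2],msg_vec) then VV[2][2]++ -> VV[2]=[4, 1, 1]
Event 6: LOCAL 2: VV[2][2]++ -> VV[2]=[4, 1, 2]
Event 7: LOCAL 2: VV[2][2]++ -> VV[2]=[4, 1, 3]
Event 8: SEND 2->0: VV[2][2]++ -> VV[2]=[4, 1, 4], msg_vec=[4, 1, 4]; VV[0]=max(VV[0],msg_vec) then VV[0][0]++ -> VV[0]=[5, 1, 4]
Event 2 stamp: [2, 1, 0]
Event 6 stamp: [4, 1, 2]
[2, 1, 0] <= [4, 1, 2]? True
[4, 1, 2] <= [2, 1, 0]? False
Relation: before

Answer: before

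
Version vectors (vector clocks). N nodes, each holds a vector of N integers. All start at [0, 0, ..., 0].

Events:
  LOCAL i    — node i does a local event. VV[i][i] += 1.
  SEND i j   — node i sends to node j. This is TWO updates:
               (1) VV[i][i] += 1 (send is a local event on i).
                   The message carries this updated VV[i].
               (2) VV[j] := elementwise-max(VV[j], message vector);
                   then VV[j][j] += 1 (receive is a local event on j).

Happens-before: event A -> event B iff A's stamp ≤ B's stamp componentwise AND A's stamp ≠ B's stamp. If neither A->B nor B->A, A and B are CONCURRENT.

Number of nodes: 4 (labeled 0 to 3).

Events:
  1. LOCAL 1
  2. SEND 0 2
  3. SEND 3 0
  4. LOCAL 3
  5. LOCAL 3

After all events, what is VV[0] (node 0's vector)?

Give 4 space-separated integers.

Answer: 2 0 0 1

Derivation:
Initial: VV[0]=[0, 0, 0, 0]
Initial: VV[1]=[0, 0, 0, 0]
Initial: VV[2]=[0, 0, 0, 0]
Initial: VV[3]=[0, 0, 0, 0]
Event 1: LOCAL 1: VV[1][1]++ -> VV[1]=[0, 1, 0, 0]
Event 2: SEND 0->2: VV[0][0]++ -> VV[0]=[1, 0, 0, 0], msg_vec=[1, 0, 0, 0]; VV[2]=max(VV[2],msg_vec) then VV[2][2]++ -> VV[2]=[1, 0, 1, 0]
Event 3: SEND 3->0: VV[3][3]++ -> VV[3]=[0, 0, 0, 1], msg_vec=[0, 0, 0, 1]; VV[0]=max(VV[0],msg_vec) then VV[0][0]++ -> VV[0]=[2, 0, 0, 1]
Event 4: LOCAL 3: VV[3][3]++ -> VV[3]=[0, 0, 0, 2]
Event 5: LOCAL 3: VV[3][3]++ -> VV[3]=[0, 0, 0, 3]
Final vectors: VV[0]=[2, 0, 0, 1]; VV[1]=[0, 1, 0, 0]; VV[2]=[1, 0, 1, 0]; VV[3]=[0, 0, 0, 3]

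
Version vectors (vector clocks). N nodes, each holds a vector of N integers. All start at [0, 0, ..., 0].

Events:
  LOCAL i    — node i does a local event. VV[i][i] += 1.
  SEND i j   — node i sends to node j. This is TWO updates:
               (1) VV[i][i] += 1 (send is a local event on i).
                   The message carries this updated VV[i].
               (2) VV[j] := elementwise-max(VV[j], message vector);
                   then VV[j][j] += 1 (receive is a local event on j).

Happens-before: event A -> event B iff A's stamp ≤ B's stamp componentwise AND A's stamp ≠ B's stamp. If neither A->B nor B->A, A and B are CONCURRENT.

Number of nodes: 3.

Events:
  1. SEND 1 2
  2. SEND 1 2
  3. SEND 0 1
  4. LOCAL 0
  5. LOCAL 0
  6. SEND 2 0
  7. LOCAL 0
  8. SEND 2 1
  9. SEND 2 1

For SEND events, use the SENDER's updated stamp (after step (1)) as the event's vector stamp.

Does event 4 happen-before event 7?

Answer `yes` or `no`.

Initial: VV[0]=[0, 0, 0]
Initial: VV[1]=[0, 0, 0]
Initial: VV[2]=[0, 0, 0]
Event 1: SEND 1->2: VV[1][1]++ -> VV[1]=[0, 1, 0], msg_vec=[0, 1, 0]; VV[2]=max(VV[2],msg_vec) then VV[2][2]++ -> VV[2]=[0, 1, 1]
Event 2: SEND 1->2: VV[1][1]++ -> VV[1]=[0, 2, 0], msg_vec=[0, 2, 0]; VV[2]=max(VV[2],msg_vec) then VV[2][2]++ -> VV[2]=[0, 2, 2]
Event 3: SEND 0->1: VV[0][0]++ -> VV[0]=[1, 0, 0], msg_vec=[1, 0, 0]; VV[1]=max(VV[1],msg_vec) then VV[1][1]++ -> VV[1]=[1, 3, 0]
Event 4: LOCAL 0: VV[0][0]++ -> VV[0]=[2, 0, 0]
Event 5: LOCAL 0: VV[0][0]++ -> VV[0]=[3, 0, 0]
Event 6: SEND 2->0: VV[2][2]++ -> VV[2]=[0, 2, 3], msg_vec=[0, 2, 3]; VV[0]=max(VV[0],msg_vec) then VV[0][0]++ -> VV[0]=[4, 2, 3]
Event 7: LOCAL 0: VV[0][0]++ -> VV[0]=[5, 2, 3]
Event 8: SEND 2->1: VV[2][2]++ -> VV[2]=[0, 2, 4], msg_vec=[0, 2, 4]; VV[1]=max(VV[1],msg_vec) then VV[1][1]++ -> VV[1]=[1, 4, 4]
Event 9: SEND 2->1: VV[2][2]++ -> VV[2]=[0, 2, 5], msg_vec=[0, 2, 5]; VV[1]=max(VV[1],msg_vec) then VV[1][1]++ -> VV[1]=[1, 5, 5]
Event 4 stamp: [2, 0, 0]
Event 7 stamp: [5, 2, 3]
[2, 0, 0] <= [5, 2, 3]? True. Equal? False. Happens-before: True

Answer: yes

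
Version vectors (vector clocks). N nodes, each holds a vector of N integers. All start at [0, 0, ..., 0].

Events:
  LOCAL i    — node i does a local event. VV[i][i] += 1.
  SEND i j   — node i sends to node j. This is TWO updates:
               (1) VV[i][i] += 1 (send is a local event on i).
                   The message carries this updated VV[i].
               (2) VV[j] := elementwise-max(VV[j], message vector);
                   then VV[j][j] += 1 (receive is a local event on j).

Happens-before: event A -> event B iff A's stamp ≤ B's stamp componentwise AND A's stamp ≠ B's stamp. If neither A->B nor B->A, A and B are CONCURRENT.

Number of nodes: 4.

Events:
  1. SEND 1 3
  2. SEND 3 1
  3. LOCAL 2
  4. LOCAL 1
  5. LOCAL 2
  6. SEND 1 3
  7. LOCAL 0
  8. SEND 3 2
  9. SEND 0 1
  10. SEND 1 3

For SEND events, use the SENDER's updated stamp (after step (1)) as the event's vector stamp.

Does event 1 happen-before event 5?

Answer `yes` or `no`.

Initial: VV[0]=[0, 0, 0, 0]
Initial: VV[1]=[0, 0, 0, 0]
Initial: VV[2]=[0, 0, 0, 0]
Initial: VV[3]=[0, 0, 0, 0]
Event 1: SEND 1->3: VV[1][1]++ -> VV[1]=[0, 1, 0, 0], msg_vec=[0, 1, 0, 0]; VV[3]=max(VV[3],msg_vec) then VV[3][3]++ -> VV[3]=[0, 1, 0, 1]
Event 2: SEND 3->1: VV[3][3]++ -> VV[3]=[0, 1, 0, 2], msg_vec=[0, 1, 0, 2]; VV[1]=max(VV[1],msg_vec) then VV[1][1]++ -> VV[1]=[0, 2, 0, 2]
Event 3: LOCAL 2: VV[2][2]++ -> VV[2]=[0, 0, 1, 0]
Event 4: LOCAL 1: VV[1][1]++ -> VV[1]=[0, 3, 0, 2]
Event 5: LOCAL 2: VV[2][2]++ -> VV[2]=[0, 0, 2, 0]
Event 6: SEND 1->3: VV[1][1]++ -> VV[1]=[0, 4, 0, 2], msg_vec=[0, 4, 0, 2]; VV[3]=max(VV[3],msg_vec) then VV[3][3]++ -> VV[3]=[0, 4, 0, 3]
Event 7: LOCAL 0: VV[0][0]++ -> VV[0]=[1, 0, 0, 0]
Event 8: SEND 3->2: VV[3][3]++ -> VV[3]=[0, 4, 0, 4], msg_vec=[0, 4, 0, 4]; VV[2]=max(VV[2],msg_vec) then VV[2][2]++ -> VV[2]=[0, 4, 3, 4]
Event 9: SEND 0->1: VV[0][0]++ -> VV[0]=[2, 0, 0, 0], msg_vec=[2, 0, 0, 0]; VV[1]=max(VV[1],msg_vec) then VV[1][1]++ -> VV[1]=[2, 5, 0, 2]
Event 10: SEND 1->3: VV[1][1]++ -> VV[1]=[2, 6, 0, 2], msg_vec=[2, 6, 0, 2]; VV[3]=max(VV[3],msg_vec) then VV[3][3]++ -> VV[3]=[2, 6, 0, 5]
Event 1 stamp: [0, 1, 0, 0]
Event 5 stamp: [0, 0, 2, 0]
[0, 1, 0, 0] <= [0, 0, 2, 0]? False. Equal? False. Happens-before: False

Answer: no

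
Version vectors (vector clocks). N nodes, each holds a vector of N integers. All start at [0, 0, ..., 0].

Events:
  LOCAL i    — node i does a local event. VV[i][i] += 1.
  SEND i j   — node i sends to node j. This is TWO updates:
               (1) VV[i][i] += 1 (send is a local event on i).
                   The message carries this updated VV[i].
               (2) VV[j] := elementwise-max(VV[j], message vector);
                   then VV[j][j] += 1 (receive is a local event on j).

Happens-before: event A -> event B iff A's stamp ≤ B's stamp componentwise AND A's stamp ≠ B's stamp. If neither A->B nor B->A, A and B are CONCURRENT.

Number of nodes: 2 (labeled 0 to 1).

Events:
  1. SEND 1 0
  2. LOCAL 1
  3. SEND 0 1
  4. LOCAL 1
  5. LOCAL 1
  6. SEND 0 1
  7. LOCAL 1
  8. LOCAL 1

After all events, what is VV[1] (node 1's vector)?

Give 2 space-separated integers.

Initial: VV[0]=[0, 0]
Initial: VV[1]=[0, 0]
Event 1: SEND 1->0: VV[1][1]++ -> VV[1]=[0, 1], msg_vec=[0, 1]; VV[0]=max(VV[0],msg_vec) then VV[0][0]++ -> VV[0]=[1, 1]
Event 2: LOCAL 1: VV[1][1]++ -> VV[1]=[0, 2]
Event 3: SEND 0->1: VV[0][0]++ -> VV[0]=[2, 1], msg_vec=[2, 1]; VV[1]=max(VV[1],msg_vec) then VV[1][1]++ -> VV[1]=[2, 3]
Event 4: LOCAL 1: VV[1][1]++ -> VV[1]=[2, 4]
Event 5: LOCAL 1: VV[1][1]++ -> VV[1]=[2, 5]
Event 6: SEND 0->1: VV[0][0]++ -> VV[0]=[3, 1], msg_vec=[3, 1]; VV[1]=max(VV[1],msg_vec) then VV[1][1]++ -> VV[1]=[3, 6]
Event 7: LOCAL 1: VV[1][1]++ -> VV[1]=[3, 7]
Event 8: LOCAL 1: VV[1][1]++ -> VV[1]=[3, 8]
Final vectors: VV[0]=[3, 1]; VV[1]=[3, 8]

Answer: 3 8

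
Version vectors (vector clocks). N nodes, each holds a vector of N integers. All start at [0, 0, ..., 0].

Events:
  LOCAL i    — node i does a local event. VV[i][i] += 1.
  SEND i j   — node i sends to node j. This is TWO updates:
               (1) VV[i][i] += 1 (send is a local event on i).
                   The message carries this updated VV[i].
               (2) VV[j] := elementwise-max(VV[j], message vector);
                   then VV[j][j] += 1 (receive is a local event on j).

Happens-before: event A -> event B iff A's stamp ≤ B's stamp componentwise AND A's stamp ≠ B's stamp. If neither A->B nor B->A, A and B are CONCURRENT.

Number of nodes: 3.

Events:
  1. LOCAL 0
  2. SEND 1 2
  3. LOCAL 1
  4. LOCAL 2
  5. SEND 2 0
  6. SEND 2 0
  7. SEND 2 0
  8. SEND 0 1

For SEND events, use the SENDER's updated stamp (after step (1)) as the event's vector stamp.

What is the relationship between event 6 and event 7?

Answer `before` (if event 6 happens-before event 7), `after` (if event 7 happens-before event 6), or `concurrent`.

Initial: VV[0]=[0, 0, 0]
Initial: VV[1]=[0, 0, 0]
Initial: VV[2]=[0, 0, 0]
Event 1: LOCAL 0: VV[0][0]++ -> VV[0]=[1, 0, 0]
Event 2: SEND 1->2: VV[1][1]++ -> VV[1]=[0, 1, 0], msg_vec=[0, 1, 0]; VV[2]=max(VV[2],msg_vec) then VV[2][2]++ -> VV[2]=[0, 1, 1]
Event 3: LOCAL 1: VV[1][1]++ -> VV[1]=[0, 2, 0]
Event 4: LOCAL 2: VV[2][2]++ -> VV[2]=[0, 1, 2]
Event 5: SEND 2->0: VV[2][2]++ -> VV[2]=[0, 1, 3], msg_vec=[0, 1, 3]; VV[0]=max(VV[0],msg_vec) then VV[0][0]++ -> VV[0]=[2, 1, 3]
Event 6: SEND 2->0: VV[2][2]++ -> VV[2]=[0, 1, 4], msg_vec=[0, 1, 4]; VV[0]=max(VV[0],msg_vec) then VV[0][0]++ -> VV[0]=[3, 1, 4]
Event 7: SEND 2->0: VV[2][2]++ -> VV[2]=[0, 1, 5], msg_vec=[0, 1, 5]; VV[0]=max(VV[0],msg_vec) then VV[0][0]++ -> VV[0]=[4, 1, 5]
Event 8: SEND 0->1: VV[0][0]++ -> VV[0]=[5, 1, 5], msg_vec=[5, 1, 5]; VV[1]=max(VV[1],msg_vec) then VV[1][1]++ -> VV[1]=[5, 3, 5]
Event 6 stamp: [0, 1, 4]
Event 7 stamp: [0, 1, 5]
[0, 1, 4] <= [0, 1, 5]? True
[0, 1, 5] <= [0, 1, 4]? False
Relation: before

Answer: before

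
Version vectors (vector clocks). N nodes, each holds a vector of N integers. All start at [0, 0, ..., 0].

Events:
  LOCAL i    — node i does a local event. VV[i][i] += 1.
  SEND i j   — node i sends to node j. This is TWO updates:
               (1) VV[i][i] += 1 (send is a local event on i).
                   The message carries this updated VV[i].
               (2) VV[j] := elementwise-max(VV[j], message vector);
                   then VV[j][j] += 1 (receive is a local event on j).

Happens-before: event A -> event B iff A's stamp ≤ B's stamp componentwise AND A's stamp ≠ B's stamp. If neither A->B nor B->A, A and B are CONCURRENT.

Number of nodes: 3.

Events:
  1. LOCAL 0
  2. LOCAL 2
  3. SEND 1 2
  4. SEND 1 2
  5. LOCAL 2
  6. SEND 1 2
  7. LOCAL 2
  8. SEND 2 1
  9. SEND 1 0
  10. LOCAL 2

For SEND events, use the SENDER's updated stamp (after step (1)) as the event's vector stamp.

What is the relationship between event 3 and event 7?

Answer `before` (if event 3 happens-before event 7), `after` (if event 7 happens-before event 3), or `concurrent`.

Initial: VV[0]=[0, 0, 0]
Initial: VV[1]=[0, 0, 0]
Initial: VV[2]=[0, 0, 0]
Event 1: LOCAL 0: VV[0][0]++ -> VV[0]=[1, 0, 0]
Event 2: LOCAL 2: VV[2][2]++ -> VV[2]=[0, 0, 1]
Event 3: SEND 1->2: VV[1][1]++ -> VV[1]=[0, 1, 0], msg_vec=[0, 1, 0]; VV[2]=max(VV[2],msg_vec) then VV[2][2]++ -> VV[2]=[0, 1, 2]
Event 4: SEND 1->2: VV[1][1]++ -> VV[1]=[0, 2, 0], msg_vec=[0, 2, 0]; VV[2]=max(VV[2],msg_vec) then VV[2][2]++ -> VV[2]=[0, 2, 3]
Event 5: LOCAL 2: VV[2][2]++ -> VV[2]=[0, 2, 4]
Event 6: SEND 1->2: VV[1][1]++ -> VV[1]=[0, 3, 0], msg_vec=[0, 3, 0]; VV[2]=max(VV[2],msg_vec) then VV[2][2]++ -> VV[2]=[0, 3, 5]
Event 7: LOCAL 2: VV[2][2]++ -> VV[2]=[0, 3, 6]
Event 8: SEND 2->1: VV[2][2]++ -> VV[2]=[0, 3, 7], msg_vec=[0, 3, 7]; VV[1]=max(VV[1],msg_vec) then VV[1][1]++ -> VV[1]=[0, 4, 7]
Event 9: SEND 1->0: VV[1][1]++ -> VV[1]=[0, 5, 7], msg_vec=[0, 5, 7]; VV[0]=max(VV[0],msg_vec) then VV[0][0]++ -> VV[0]=[2, 5, 7]
Event 10: LOCAL 2: VV[2][2]++ -> VV[2]=[0, 3, 8]
Event 3 stamp: [0, 1, 0]
Event 7 stamp: [0, 3, 6]
[0, 1, 0] <= [0, 3, 6]? True
[0, 3, 6] <= [0, 1, 0]? False
Relation: before

Answer: before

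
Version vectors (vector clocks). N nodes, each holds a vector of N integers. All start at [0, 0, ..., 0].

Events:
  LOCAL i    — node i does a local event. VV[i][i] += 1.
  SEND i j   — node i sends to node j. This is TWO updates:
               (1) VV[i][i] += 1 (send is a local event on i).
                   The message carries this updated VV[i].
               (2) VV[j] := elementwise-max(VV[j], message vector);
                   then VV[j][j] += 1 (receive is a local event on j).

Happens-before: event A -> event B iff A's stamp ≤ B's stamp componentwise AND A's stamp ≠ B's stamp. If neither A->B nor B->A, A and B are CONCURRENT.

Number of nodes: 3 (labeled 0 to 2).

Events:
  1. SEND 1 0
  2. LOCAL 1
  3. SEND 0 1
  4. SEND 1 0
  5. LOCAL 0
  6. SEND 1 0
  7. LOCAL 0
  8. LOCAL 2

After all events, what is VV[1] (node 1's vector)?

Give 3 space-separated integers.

Answer: 2 5 0

Derivation:
Initial: VV[0]=[0, 0, 0]
Initial: VV[1]=[0, 0, 0]
Initial: VV[2]=[0, 0, 0]
Event 1: SEND 1->0: VV[1][1]++ -> VV[1]=[0, 1, 0], msg_vec=[0, 1, 0]; VV[0]=max(VV[0],msg_vec) then VV[0][0]++ -> VV[0]=[1, 1, 0]
Event 2: LOCAL 1: VV[1][1]++ -> VV[1]=[0, 2, 0]
Event 3: SEND 0->1: VV[0][0]++ -> VV[0]=[2, 1, 0], msg_vec=[2, 1, 0]; VV[1]=max(VV[1],msg_vec) then VV[1][1]++ -> VV[1]=[2, 3, 0]
Event 4: SEND 1->0: VV[1][1]++ -> VV[1]=[2, 4, 0], msg_vec=[2, 4, 0]; VV[0]=max(VV[0],msg_vec) then VV[0][0]++ -> VV[0]=[3, 4, 0]
Event 5: LOCAL 0: VV[0][0]++ -> VV[0]=[4, 4, 0]
Event 6: SEND 1->0: VV[1][1]++ -> VV[1]=[2, 5, 0], msg_vec=[2, 5, 0]; VV[0]=max(VV[0],msg_vec) then VV[0][0]++ -> VV[0]=[5, 5, 0]
Event 7: LOCAL 0: VV[0][0]++ -> VV[0]=[6, 5, 0]
Event 8: LOCAL 2: VV[2][2]++ -> VV[2]=[0, 0, 1]
Final vectors: VV[0]=[6, 5, 0]; VV[1]=[2, 5, 0]; VV[2]=[0, 0, 1]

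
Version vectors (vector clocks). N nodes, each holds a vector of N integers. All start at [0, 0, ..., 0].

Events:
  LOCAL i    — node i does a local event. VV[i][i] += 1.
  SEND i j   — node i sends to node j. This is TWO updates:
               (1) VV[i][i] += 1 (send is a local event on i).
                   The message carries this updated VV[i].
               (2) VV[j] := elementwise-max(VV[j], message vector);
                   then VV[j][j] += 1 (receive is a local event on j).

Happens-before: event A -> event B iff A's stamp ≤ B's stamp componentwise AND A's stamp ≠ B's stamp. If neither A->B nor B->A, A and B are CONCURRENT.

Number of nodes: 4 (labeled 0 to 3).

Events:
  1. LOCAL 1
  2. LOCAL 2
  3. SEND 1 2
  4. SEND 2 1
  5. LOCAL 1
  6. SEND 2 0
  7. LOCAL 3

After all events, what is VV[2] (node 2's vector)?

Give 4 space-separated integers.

Initial: VV[0]=[0, 0, 0, 0]
Initial: VV[1]=[0, 0, 0, 0]
Initial: VV[2]=[0, 0, 0, 0]
Initial: VV[3]=[0, 0, 0, 0]
Event 1: LOCAL 1: VV[1][1]++ -> VV[1]=[0, 1, 0, 0]
Event 2: LOCAL 2: VV[2][2]++ -> VV[2]=[0, 0, 1, 0]
Event 3: SEND 1->2: VV[1][1]++ -> VV[1]=[0, 2, 0, 0], msg_vec=[0, 2, 0, 0]; VV[2]=max(VV[2],msg_vec) then VV[2][2]++ -> VV[2]=[0, 2, 2, 0]
Event 4: SEND 2->1: VV[2][2]++ -> VV[2]=[0, 2, 3, 0], msg_vec=[0, 2, 3, 0]; VV[1]=max(VV[1],msg_vec) then VV[1][1]++ -> VV[1]=[0, 3, 3, 0]
Event 5: LOCAL 1: VV[1][1]++ -> VV[1]=[0, 4, 3, 0]
Event 6: SEND 2->0: VV[2][2]++ -> VV[2]=[0, 2, 4, 0], msg_vec=[0, 2, 4, 0]; VV[0]=max(VV[0],msg_vec) then VV[0][0]++ -> VV[0]=[1, 2, 4, 0]
Event 7: LOCAL 3: VV[3][3]++ -> VV[3]=[0, 0, 0, 1]
Final vectors: VV[0]=[1, 2, 4, 0]; VV[1]=[0, 4, 3, 0]; VV[2]=[0, 2, 4, 0]; VV[3]=[0, 0, 0, 1]

Answer: 0 2 4 0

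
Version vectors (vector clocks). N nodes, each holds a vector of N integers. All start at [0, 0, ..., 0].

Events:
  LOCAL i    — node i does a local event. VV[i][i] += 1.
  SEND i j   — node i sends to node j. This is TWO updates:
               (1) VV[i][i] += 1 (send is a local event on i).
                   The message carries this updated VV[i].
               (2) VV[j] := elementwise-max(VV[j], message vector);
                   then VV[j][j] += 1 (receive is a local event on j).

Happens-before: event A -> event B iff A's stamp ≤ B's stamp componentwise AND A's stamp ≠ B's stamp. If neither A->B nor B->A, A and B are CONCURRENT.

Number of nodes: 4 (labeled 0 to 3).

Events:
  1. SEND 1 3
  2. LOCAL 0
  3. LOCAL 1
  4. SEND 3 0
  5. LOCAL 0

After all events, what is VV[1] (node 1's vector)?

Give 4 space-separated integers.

Answer: 0 2 0 0

Derivation:
Initial: VV[0]=[0, 0, 0, 0]
Initial: VV[1]=[0, 0, 0, 0]
Initial: VV[2]=[0, 0, 0, 0]
Initial: VV[3]=[0, 0, 0, 0]
Event 1: SEND 1->3: VV[1][1]++ -> VV[1]=[0, 1, 0, 0], msg_vec=[0, 1, 0, 0]; VV[3]=max(VV[3],msg_vec) then VV[3][3]++ -> VV[3]=[0, 1, 0, 1]
Event 2: LOCAL 0: VV[0][0]++ -> VV[0]=[1, 0, 0, 0]
Event 3: LOCAL 1: VV[1][1]++ -> VV[1]=[0, 2, 0, 0]
Event 4: SEND 3->0: VV[3][3]++ -> VV[3]=[0, 1, 0, 2], msg_vec=[0, 1, 0, 2]; VV[0]=max(VV[0],msg_vec) then VV[0][0]++ -> VV[0]=[2, 1, 0, 2]
Event 5: LOCAL 0: VV[0][0]++ -> VV[0]=[3, 1, 0, 2]
Final vectors: VV[0]=[3, 1, 0, 2]; VV[1]=[0, 2, 0, 0]; VV[2]=[0, 0, 0, 0]; VV[3]=[0, 1, 0, 2]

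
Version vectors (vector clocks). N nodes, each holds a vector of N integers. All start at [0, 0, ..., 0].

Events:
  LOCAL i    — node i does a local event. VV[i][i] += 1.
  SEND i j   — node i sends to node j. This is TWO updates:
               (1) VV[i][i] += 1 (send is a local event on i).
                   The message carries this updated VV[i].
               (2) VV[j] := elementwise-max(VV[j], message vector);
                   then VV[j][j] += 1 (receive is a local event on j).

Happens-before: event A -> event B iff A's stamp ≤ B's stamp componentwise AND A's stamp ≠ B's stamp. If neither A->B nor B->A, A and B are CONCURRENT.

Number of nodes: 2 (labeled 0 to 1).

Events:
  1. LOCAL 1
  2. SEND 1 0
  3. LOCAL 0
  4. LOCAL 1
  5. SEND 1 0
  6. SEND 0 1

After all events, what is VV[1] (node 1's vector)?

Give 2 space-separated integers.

Initial: VV[0]=[0, 0]
Initial: VV[1]=[0, 0]
Event 1: LOCAL 1: VV[1][1]++ -> VV[1]=[0, 1]
Event 2: SEND 1->0: VV[1][1]++ -> VV[1]=[0, 2], msg_vec=[0, 2]; VV[0]=max(VV[0],msg_vec) then VV[0][0]++ -> VV[0]=[1, 2]
Event 3: LOCAL 0: VV[0][0]++ -> VV[0]=[2, 2]
Event 4: LOCAL 1: VV[1][1]++ -> VV[1]=[0, 3]
Event 5: SEND 1->0: VV[1][1]++ -> VV[1]=[0, 4], msg_vec=[0, 4]; VV[0]=max(VV[0],msg_vec) then VV[0][0]++ -> VV[0]=[3, 4]
Event 6: SEND 0->1: VV[0][0]++ -> VV[0]=[4, 4], msg_vec=[4, 4]; VV[1]=max(VV[1],msg_vec) then VV[1][1]++ -> VV[1]=[4, 5]
Final vectors: VV[0]=[4, 4]; VV[1]=[4, 5]

Answer: 4 5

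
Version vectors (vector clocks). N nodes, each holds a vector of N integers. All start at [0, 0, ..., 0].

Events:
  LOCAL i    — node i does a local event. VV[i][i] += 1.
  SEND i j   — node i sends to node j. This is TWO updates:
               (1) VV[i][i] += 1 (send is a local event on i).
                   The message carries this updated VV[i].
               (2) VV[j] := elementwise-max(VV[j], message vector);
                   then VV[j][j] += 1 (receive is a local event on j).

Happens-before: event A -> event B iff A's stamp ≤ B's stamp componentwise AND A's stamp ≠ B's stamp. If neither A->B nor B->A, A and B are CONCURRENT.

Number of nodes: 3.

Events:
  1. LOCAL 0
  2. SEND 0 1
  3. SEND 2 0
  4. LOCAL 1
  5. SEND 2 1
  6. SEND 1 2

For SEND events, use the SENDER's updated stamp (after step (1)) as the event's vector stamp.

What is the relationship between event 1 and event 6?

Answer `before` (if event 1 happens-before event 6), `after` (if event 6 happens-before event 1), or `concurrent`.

Initial: VV[0]=[0, 0, 0]
Initial: VV[1]=[0, 0, 0]
Initial: VV[2]=[0, 0, 0]
Event 1: LOCAL 0: VV[0][0]++ -> VV[0]=[1, 0, 0]
Event 2: SEND 0->1: VV[0][0]++ -> VV[0]=[2, 0, 0], msg_vec=[2, 0, 0]; VV[1]=max(VV[1],msg_vec) then VV[1][1]++ -> VV[1]=[2, 1, 0]
Event 3: SEND 2->0: VV[2][2]++ -> VV[2]=[0, 0, 1], msg_vec=[0, 0, 1]; VV[0]=max(VV[0],msg_vec) then VV[0][0]++ -> VV[0]=[3, 0, 1]
Event 4: LOCAL 1: VV[1][1]++ -> VV[1]=[2, 2, 0]
Event 5: SEND 2->1: VV[2][2]++ -> VV[2]=[0, 0, 2], msg_vec=[0, 0, 2]; VV[1]=max(VV[1],msg_vec) then VV[1][1]++ -> VV[1]=[2, 3, 2]
Event 6: SEND 1->2: VV[1][1]++ -> VV[1]=[2, 4, 2], msg_vec=[2, 4, 2]; VV[2]=max(VV[2],msg_vec) then VV[2][2]++ -> VV[2]=[2, 4, 3]
Event 1 stamp: [1, 0, 0]
Event 6 stamp: [2, 4, 2]
[1, 0, 0] <= [2, 4, 2]? True
[2, 4, 2] <= [1, 0, 0]? False
Relation: before

Answer: before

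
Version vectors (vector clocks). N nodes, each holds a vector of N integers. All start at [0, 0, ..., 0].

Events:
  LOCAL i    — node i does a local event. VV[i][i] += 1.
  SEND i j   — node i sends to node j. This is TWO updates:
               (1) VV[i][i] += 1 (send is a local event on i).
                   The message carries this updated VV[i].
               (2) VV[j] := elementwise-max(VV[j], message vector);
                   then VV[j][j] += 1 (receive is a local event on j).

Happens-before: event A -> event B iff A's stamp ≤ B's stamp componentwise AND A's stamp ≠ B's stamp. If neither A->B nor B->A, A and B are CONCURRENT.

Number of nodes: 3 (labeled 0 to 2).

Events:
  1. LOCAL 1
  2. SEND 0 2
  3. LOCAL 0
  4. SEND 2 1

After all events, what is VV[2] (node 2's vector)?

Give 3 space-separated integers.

Initial: VV[0]=[0, 0, 0]
Initial: VV[1]=[0, 0, 0]
Initial: VV[2]=[0, 0, 0]
Event 1: LOCAL 1: VV[1][1]++ -> VV[1]=[0, 1, 0]
Event 2: SEND 0->2: VV[0][0]++ -> VV[0]=[1, 0, 0], msg_vec=[1, 0, 0]; VV[2]=max(VV[2],msg_vec) then VV[2][2]++ -> VV[2]=[1, 0, 1]
Event 3: LOCAL 0: VV[0][0]++ -> VV[0]=[2, 0, 0]
Event 4: SEND 2->1: VV[2][2]++ -> VV[2]=[1, 0, 2], msg_vec=[1, 0, 2]; VV[1]=max(VV[1],msg_vec) then VV[1][1]++ -> VV[1]=[1, 2, 2]
Final vectors: VV[0]=[2, 0, 0]; VV[1]=[1, 2, 2]; VV[2]=[1, 0, 2]

Answer: 1 0 2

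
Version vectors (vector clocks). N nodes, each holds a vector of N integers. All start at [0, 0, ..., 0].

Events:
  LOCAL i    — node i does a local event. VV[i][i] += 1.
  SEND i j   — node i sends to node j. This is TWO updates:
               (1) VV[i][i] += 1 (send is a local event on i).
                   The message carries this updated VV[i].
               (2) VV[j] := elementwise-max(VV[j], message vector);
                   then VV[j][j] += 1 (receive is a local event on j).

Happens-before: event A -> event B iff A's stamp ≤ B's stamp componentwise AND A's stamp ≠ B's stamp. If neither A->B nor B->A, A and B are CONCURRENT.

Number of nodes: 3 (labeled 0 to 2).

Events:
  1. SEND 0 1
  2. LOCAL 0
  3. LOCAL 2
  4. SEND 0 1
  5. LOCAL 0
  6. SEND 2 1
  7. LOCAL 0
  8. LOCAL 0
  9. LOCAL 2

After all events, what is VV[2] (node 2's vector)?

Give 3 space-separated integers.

Answer: 0 0 3

Derivation:
Initial: VV[0]=[0, 0, 0]
Initial: VV[1]=[0, 0, 0]
Initial: VV[2]=[0, 0, 0]
Event 1: SEND 0->1: VV[0][0]++ -> VV[0]=[1, 0, 0], msg_vec=[1, 0, 0]; VV[1]=max(VV[1],msg_vec) then VV[1][1]++ -> VV[1]=[1, 1, 0]
Event 2: LOCAL 0: VV[0][0]++ -> VV[0]=[2, 0, 0]
Event 3: LOCAL 2: VV[2][2]++ -> VV[2]=[0, 0, 1]
Event 4: SEND 0->1: VV[0][0]++ -> VV[0]=[3, 0, 0], msg_vec=[3, 0, 0]; VV[1]=max(VV[1],msg_vec) then VV[1][1]++ -> VV[1]=[3, 2, 0]
Event 5: LOCAL 0: VV[0][0]++ -> VV[0]=[4, 0, 0]
Event 6: SEND 2->1: VV[2][2]++ -> VV[2]=[0, 0, 2], msg_vec=[0, 0, 2]; VV[1]=max(VV[1],msg_vec) then VV[1][1]++ -> VV[1]=[3, 3, 2]
Event 7: LOCAL 0: VV[0][0]++ -> VV[0]=[5, 0, 0]
Event 8: LOCAL 0: VV[0][0]++ -> VV[0]=[6, 0, 0]
Event 9: LOCAL 2: VV[2][2]++ -> VV[2]=[0, 0, 3]
Final vectors: VV[0]=[6, 0, 0]; VV[1]=[3, 3, 2]; VV[2]=[0, 0, 3]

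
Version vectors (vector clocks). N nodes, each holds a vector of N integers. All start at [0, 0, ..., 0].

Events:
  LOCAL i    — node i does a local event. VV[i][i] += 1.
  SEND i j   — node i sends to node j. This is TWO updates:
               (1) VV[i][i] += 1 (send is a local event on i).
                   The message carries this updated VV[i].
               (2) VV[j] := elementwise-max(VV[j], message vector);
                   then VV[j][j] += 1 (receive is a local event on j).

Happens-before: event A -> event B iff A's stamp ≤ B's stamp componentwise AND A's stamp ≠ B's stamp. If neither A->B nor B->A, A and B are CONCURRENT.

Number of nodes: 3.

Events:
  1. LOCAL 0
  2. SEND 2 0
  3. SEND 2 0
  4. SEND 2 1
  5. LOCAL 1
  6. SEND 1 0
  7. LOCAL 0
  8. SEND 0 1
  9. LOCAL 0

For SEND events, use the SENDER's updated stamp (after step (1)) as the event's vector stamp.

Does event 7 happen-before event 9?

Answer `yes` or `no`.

Answer: yes

Derivation:
Initial: VV[0]=[0, 0, 0]
Initial: VV[1]=[0, 0, 0]
Initial: VV[2]=[0, 0, 0]
Event 1: LOCAL 0: VV[0][0]++ -> VV[0]=[1, 0, 0]
Event 2: SEND 2->0: VV[2][2]++ -> VV[2]=[0, 0, 1], msg_vec=[0, 0, 1]; VV[0]=max(VV[0],msg_vec) then VV[0][0]++ -> VV[0]=[2, 0, 1]
Event 3: SEND 2->0: VV[2][2]++ -> VV[2]=[0, 0, 2], msg_vec=[0, 0, 2]; VV[0]=max(VV[0],msg_vec) then VV[0][0]++ -> VV[0]=[3, 0, 2]
Event 4: SEND 2->1: VV[2][2]++ -> VV[2]=[0, 0, 3], msg_vec=[0, 0, 3]; VV[1]=max(VV[1],msg_vec) then VV[1][1]++ -> VV[1]=[0, 1, 3]
Event 5: LOCAL 1: VV[1][1]++ -> VV[1]=[0, 2, 3]
Event 6: SEND 1->0: VV[1][1]++ -> VV[1]=[0, 3, 3], msg_vec=[0, 3, 3]; VV[0]=max(VV[0],msg_vec) then VV[0][0]++ -> VV[0]=[4, 3, 3]
Event 7: LOCAL 0: VV[0][0]++ -> VV[0]=[5, 3, 3]
Event 8: SEND 0->1: VV[0][0]++ -> VV[0]=[6, 3, 3], msg_vec=[6, 3, 3]; VV[1]=max(VV[1],msg_vec) then VV[1][1]++ -> VV[1]=[6, 4, 3]
Event 9: LOCAL 0: VV[0][0]++ -> VV[0]=[7, 3, 3]
Event 7 stamp: [5, 3, 3]
Event 9 stamp: [7, 3, 3]
[5, 3, 3] <= [7, 3, 3]? True. Equal? False. Happens-before: True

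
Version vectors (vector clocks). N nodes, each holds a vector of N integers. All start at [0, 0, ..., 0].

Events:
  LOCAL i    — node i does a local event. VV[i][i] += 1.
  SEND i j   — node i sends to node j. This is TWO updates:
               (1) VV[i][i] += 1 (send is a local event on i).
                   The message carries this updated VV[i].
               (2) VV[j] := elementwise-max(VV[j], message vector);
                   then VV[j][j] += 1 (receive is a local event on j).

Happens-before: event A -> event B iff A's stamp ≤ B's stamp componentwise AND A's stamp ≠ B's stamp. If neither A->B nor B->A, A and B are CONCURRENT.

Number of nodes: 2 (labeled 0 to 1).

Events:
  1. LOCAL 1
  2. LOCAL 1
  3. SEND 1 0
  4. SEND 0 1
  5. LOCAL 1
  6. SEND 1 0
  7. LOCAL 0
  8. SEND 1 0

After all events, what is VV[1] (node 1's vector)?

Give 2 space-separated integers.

Initial: VV[0]=[0, 0]
Initial: VV[1]=[0, 0]
Event 1: LOCAL 1: VV[1][1]++ -> VV[1]=[0, 1]
Event 2: LOCAL 1: VV[1][1]++ -> VV[1]=[0, 2]
Event 3: SEND 1->0: VV[1][1]++ -> VV[1]=[0, 3], msg_vec=[0, 3]; VV[0]=max(VV[0],msg_vec) then VV[0][0]++ -> VV[0]=[1, 3]
Event 4: SEND 0->1: VV[0][0]++ -> VV[0]=[2, 3], msg_vec=[2, 3]; VV[1]=max(VV[1],msg_vec) then VV[1][1]++ -> VV[1]=[2, 4]
Event 5: LOCAL 1: VV[1][1]++ -> VV[1]=[2, 5]
Event 6: SEND 1->0: VV[1][1]++ -> VV[1]=[2, 6], msg_vec=[2, 6]; VV[0]=max(VV[0],msg_vec) then VV[0][0]++ -> VV[0]=[3, 6]
Event 7: LOCAL 0: VV[0][0]++ -> VV[0]=[4, 6]
Event 8: SEND 1->0: VV[1][1]++ -> VV[1]=[2, 7], msg_vec=[2, 7]; VV[0]=max(VV[0],msg_vec) then VV[0][0]++ -> VV[0]=[5, 7]
Final vectors: VV[0]=[5, 7]; VV[1]=[2, 7]

Answer: 2 7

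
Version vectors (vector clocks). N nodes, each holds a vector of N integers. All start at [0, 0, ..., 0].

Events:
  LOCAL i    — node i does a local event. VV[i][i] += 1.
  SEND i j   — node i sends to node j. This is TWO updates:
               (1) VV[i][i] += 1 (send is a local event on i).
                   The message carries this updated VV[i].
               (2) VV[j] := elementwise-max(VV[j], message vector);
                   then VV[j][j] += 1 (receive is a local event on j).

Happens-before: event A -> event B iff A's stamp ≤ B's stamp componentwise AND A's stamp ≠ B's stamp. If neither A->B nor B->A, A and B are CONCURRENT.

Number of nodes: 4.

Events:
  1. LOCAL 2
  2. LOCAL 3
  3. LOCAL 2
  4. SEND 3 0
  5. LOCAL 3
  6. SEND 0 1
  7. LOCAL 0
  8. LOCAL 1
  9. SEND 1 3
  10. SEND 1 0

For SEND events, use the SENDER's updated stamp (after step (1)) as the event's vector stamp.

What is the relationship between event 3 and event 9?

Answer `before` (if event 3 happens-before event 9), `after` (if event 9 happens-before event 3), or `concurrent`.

Initial: VV[0]=[0, 0, 0, 0]
Initial: VV[1]=[0, 0, 0, 0]
Initial: VV[2]=[0, 0, 0, 0]
Initial: VV[3]=[0, 0, 0, 0]
Event 1: LOCAL 2: VV[2][2]++ -> VV[2]=[0, 0, 1, 0]
Event 2: LOCAL 3: VV[3][3]++ -> VV[3]=[0, 0, 0, 1]
Event 3: LOCAL 2: VV[2][2]++ -> VV[2]=[0, 0, 2, 0]
Event 4: SEND 3->0: VV[3][3]++ -> VV[3]=[0, 0, 0, 2], msg_vec=[0, 0, 0, 2]; VV[0]=max(VV[0],msg_vec) then VV[0][0]++ -> VV[0]=[1, 0, 0, 2]
Event 5: LOCAL 3: VV[3][3]++ -> VV[3]=[0, 0, 0, 3]
Event 6: SEND 0->1: VV[0][0]++ -> VV[0]=[2, 0, 0, 2], msg_vec=[2, 0, 0, 2]; VV[1]=max(VV[1],msg_vec) then VV[1][1]++ -> VV[1]=[2, 1, 0, 2]
Event 7: LOCAL 0: VV[0][0]++ -> VV[0]=[3, 0, 0, 2]
Event 8: LOCAL 1: VV[1][1]++ -> VV[1]=[2, 2, 0, 2]
Event 9: SEND 1->3: VV[1][1]++ -> VV[1]=[2, 3, 0, 2], msg_vec=[2, 3, 0, 2]; VV[3]=max(VV[3],msg_vec) then VV[3][3]++ -> VV[3]=[2, 3, 0, 4]
Event 10: SEND 1->0: VV[1][1]++ -> VV[1]=[2, 4, 0, 2], msg_vec=[2, 4, 0, 2]; VV[0]=max(VV[0],msg_vec) then VV[0][0]++ -> VV[0]=[4, 4, 0, 2]
Event 3 stamp: [0, 0, 2, 0]
Event 9 stamp: [2, 3, 0, 2]
[0, 0, 2, 0] <= [2, 3, 0, 2]? False
[2, 3, 0, 2] <= [0, 0, 2, 0]? False
Relation: concurrent

Answer: concurrent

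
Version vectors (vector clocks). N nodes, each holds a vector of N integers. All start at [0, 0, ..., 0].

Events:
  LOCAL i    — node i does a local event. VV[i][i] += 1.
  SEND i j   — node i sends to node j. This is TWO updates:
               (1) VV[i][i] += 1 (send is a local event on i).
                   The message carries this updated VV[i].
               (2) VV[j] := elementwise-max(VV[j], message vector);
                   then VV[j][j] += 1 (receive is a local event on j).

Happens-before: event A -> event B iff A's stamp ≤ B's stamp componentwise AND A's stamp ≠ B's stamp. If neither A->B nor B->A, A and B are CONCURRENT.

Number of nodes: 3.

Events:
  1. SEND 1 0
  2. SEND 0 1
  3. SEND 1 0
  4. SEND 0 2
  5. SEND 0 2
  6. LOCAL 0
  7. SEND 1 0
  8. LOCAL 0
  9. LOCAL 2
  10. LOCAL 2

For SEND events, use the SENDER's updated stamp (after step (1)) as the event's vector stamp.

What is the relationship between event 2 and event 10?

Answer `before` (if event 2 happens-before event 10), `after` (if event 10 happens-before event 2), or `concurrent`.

Initial: VV[0]=[0, 0, 0]
Initial: VV[1]=[0, 0, 0]
Initial: VV[2]=[0, 0, 0]
Event 1: SEND 1->0: VV[1][1]++ -> VV[1]=[0, 1, 0], msg_vec=[0, 1, 0]; VV[0]=max(VV[0],msg_vec) then VV[0][0]++ -> VV[0]=[1, 1, 0]
Event 2: SEND 0->1: VV[0][0]++ -> VV[0]=[2, 1, 0], msg_vec=[2, 1, 0]; VV[1]=max(VV[1],msg_vec) then VV[1][1]++ -> VV[1]=[2, 2, 0]
Event 3: SEND 1->0: VV[1][1]++ -> VV[1]=[2, 3, 0], msg_vec=[2, 3, 0]; VV[0]=max(VV[0],msg_vec) then VV[0][0]++ -> VV[0]=[3, 3, 0]
Event 4: SEND 0->2: VV[0][0]++ -> VV[0]=[4, 3, 0], msg_vec=[4, 3, 0]; VV[2]=max(VV[2],msg_vec) then VV[2][2]++ -> VV[2]=[4, 3, 1]
Event 5: SEND 0->2: VV[0][0]++ -> VV[0]=[5, 3, 0], msg_vec=[5, 3, 0]; VV[2]=max(VV[2],msg_vec) then VV[2][2]++ -> VV[2]=[5, 3, 2]
Event 6: LOCAL 0: VV[0][0]++ -> VV[0]=[6, 3, 0]
Event 7: SEND 1->0: VV[1][1]++ -> VV[1]=[2, 4, 0], msg_vec=[2, 4, 0]; VV[0]=max(VV[0],msg_vec) then VV[0][0]++ -> VV[0]=[7, 4, 0]
Event 8: LOCAL 0: VV[0][0]++ -> VV[0]=[8, 4, 0]
Event 9: LOCAL 2: VV[2][2]++ -> VV[2]=[5, 3, 3]
Event 10: LOCAL 2: VV[2][2]++ -> VV[2]=[5, 3, 4]
Event 2 stamp: [2, 1, 0]
Event 10 stamp: [5, 3, 4]
[2, 1, 0] <= [5, 3, 4]? True
[5, 3, 4] <= [2, 1, 0]? False
Relation: before

Answer: before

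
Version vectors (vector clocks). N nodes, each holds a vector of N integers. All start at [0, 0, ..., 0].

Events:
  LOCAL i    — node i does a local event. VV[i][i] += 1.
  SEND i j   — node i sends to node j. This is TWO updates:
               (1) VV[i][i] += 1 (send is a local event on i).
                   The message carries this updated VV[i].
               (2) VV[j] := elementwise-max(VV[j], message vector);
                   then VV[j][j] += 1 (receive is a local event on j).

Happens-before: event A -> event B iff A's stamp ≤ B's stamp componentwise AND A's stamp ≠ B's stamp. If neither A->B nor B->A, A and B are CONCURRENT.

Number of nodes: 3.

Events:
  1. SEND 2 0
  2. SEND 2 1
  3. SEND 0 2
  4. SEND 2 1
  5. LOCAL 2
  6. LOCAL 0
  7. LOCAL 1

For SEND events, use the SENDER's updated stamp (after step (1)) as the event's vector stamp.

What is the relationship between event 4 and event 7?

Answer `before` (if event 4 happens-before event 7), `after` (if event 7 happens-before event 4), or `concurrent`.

Answer: before

Derivation:
Initial: VV[0]=[0, 0, 0]
Initial: VV[1]=[0, 0, 0]
Initial: VV[2]=[0, 0, 0]
Event 1: SEND 2->0: VV[2][2]++ -> VV[2]=[0, 0, 1], msg_vec=[0, 0, 1]; VV[0]=max(VV[0],msg_vec) then VV[0][0]++ -> VV[0]=[1, 0, 1]
Event 2: SEND 2->1: VV[2][2]++ -> VV[2]=[0, 0, 2], msg_vec=[0, 0, 2]; VV[1]=max(VV[1],msg_vec) then VV[1][1]++ -> VV[1]=[0, 1, 2]
Event 3: SEND 0->2: VV[0][0]++ -> VV[0]=[2, 0, 1], msg_vec=[2, 0, 1]; VV[2]=max(VV[2],msg_vec) then VV[2][2]++ -> VV[2]=[2, 0, 3]
Event 4: SEND 2->1: VV[2][2]++ -> VV[2]=[2, 0, 4], msg_vec=[2, 0, 4]; VV[1]=max(VV[1],msg_vec) then VV[1][1]++ -> VV[1]=[2, 2, 4]
Event 5: LOCAL 2: VV[2][2]++ -> VV[2]=[2, 0, 5]
Event 6: LOCAL 0: VV[0][0]++ -> VV[0]=[3, 0, 1]
Event 7: LOCAL 1: VV[1][1]++ -> VV[1]=[2, 3, 4]
Event 4 stamp: [2, 0, 4]
Event 7 stamp: [2, 3, 4]
[2, 0, 4] <= [2, 3, 4]? True
[2, 3, 4] <= [2, 0, 4]? False
Relation: before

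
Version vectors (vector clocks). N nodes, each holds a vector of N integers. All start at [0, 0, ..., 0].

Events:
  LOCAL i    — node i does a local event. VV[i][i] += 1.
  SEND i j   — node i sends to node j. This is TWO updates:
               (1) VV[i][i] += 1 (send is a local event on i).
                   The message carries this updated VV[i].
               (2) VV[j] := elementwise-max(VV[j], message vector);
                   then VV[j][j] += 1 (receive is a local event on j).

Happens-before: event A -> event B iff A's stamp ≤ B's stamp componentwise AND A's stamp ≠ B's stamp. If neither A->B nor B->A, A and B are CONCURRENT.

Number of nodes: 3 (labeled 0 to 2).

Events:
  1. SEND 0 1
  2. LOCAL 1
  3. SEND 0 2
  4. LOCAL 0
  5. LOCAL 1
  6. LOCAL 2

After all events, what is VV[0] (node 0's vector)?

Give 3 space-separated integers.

Initial: VV[0]=[0, 0, 0]
Initial: VV[1]=[0, 0, 0]
Initial: VV[2]=[0, 0, 0]
Event 1: SEND 0->1: VV[0][0]++ -> VV[0]=[1, 0, 0], msg_vec=[1, 0, 0]; VV[1]=max(VV[1],msg_vec) then VV[1][1]++ -> VV[1]=[1, 1, 0]
Event 2: LOCAL 1: VV[1][1]++ -> VV[1]=[1, 2, 0]
Event 3: SEND 0->2: VV[0][0]++ -> VV[0]=[2, 0, 0], msg_vec=[2, 0, 0]; VV[2]=max(VV[2],msg_vec) then VV[2][2]++ -> VV[2]=[2, 0, 1]
Event 4: LOCAL 0: VV[0][0]++ -> VV[0]=[3, 0, 0]
Event 5: LOCAL 1: VV[1][1]++ -> VV[1]=[1, 3, 0]
Event 6: LOCAL 2: VV[2][2]++ -> VV[2]=[2, 0, 2]
Final vectors: VV[0]=[3, 0, 0]; VV[1]=[1, 3, 0]; VV[2]=[2, 0, 2]

Answer: 3 0 0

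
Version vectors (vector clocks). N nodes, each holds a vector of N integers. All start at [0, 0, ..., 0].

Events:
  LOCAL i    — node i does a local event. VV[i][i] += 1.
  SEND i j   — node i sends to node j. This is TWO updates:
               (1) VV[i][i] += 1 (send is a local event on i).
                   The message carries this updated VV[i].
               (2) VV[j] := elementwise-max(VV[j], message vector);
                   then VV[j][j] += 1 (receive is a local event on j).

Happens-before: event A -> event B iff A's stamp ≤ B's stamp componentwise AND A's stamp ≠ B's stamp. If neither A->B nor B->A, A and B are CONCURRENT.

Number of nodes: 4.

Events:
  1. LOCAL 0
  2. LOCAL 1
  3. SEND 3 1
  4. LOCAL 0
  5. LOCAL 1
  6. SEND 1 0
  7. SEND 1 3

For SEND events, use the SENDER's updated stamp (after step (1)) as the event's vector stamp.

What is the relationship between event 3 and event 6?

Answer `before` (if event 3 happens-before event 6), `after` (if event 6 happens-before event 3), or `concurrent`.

Answer: before

Derivation:
Initial: VV[0]=[0, 0, 0, 0]
Initial: VV[1]=[0, 0, 0, 0]
Initial: VV[2]=[0, 0, 0, 0]
Initial: VV[3]=[0, 0, 0, 0]
Event 1: LOCAL 0: VV[0][0]++ -> VV[0]=[1, 0, 0, 0]
Event 2: LOCAL 1: VV[1][1]++ -> VV[1]=[0, 1, 0, 0]
Event 3: SEND 3->1: VV[3][3]++ -> VV[3]=[0, 0, 0, 1], msg_vec=[0, 0, 0, 1]; VV[1]=max(VV[1],msg_vec) then VV[1][1]++ -> VV[1]=[0, 2, 0, 1]
Event 4: LOCAL 0: VV[0][0]++ -> VV[0]=[2, 0, 0, 0]
Event 5: LOCAL 1: VV[1][1]++ -> VV[1]=[0, 3, 0, 1]
Event 6: SEND 1->0: VV[1][1]++ -> VV[1]=[0, 4, 0, 1], msg_vec=[0, 4, 0, 1]; VV[0]=max(VV[0],msg_vec) then VV[0][0]++ -> VV[0]=[3, 4, 0, 1]
Event 7: SEND 1->3: VV[1][1]++ -> VV[1]=[0, 5, 0, 1], msg_vec=[0, 5, 0, 1]; VV[3]=max(VV[3],msg_vec) then VV[3][3]++ -> VV[3]=[0, 5, 0, 2]
Event 3 stamp: [0, 0, 0, 1]
Event 6 stamp: [0, 4, 0, 1]
[0, 0, 0, 1] <= [0, 4, 0, 1]? True
[0, 4, 0, 1] <= [0, 0, 0, 1]? False
Relation: before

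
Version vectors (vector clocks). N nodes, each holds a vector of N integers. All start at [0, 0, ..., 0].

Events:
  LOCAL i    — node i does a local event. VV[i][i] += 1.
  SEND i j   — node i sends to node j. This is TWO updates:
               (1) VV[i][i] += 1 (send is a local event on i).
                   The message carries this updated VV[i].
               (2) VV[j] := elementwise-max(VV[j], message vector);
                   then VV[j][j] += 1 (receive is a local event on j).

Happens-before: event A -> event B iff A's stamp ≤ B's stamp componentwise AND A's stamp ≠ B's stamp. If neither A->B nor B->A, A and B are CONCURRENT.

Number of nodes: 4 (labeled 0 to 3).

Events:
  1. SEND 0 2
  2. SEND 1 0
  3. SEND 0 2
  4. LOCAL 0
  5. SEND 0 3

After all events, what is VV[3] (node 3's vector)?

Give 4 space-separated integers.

Answer: 5 1 0 1

Derivation:
Initial: VV[0]=[0, 0, 0, 0]
Initial: VV[1]=[0, 0, 0, 0]
Initial: VV[2]=[0, 0, 0, 0]
Initial: VV[3]=[0, 0, 0, 0]
Event 1: SEND 0->2: VV[0][0]++ -> VV[0]=[1, 0, 0, 0], msg_vec=[1, 0, 0, 0]; VV[2]=max(VV[2],msg_vec) then VV[2][2]++ -> VV[2]=[1, 0, 1, 0]
Event 2: SEND 1->0: VV[1][1]++ -> VV[1]=[0, 1, 0, 0], msg_vec=[0, 1, 0, 0]; VV[0]=max(VV[0],msg_vec) then VV[0][0]++ -> VV[0]=[2, 1, 0, 0]
Event 3: SEND 0->2: VV[0][0]++ -> VV[0]=[3, 1, 0, 0], msg_vec=[3, 1, 0, 0]; VV[2]=max(VV[2],msg_vec) then VV[2][2]++ -> VV[2]=[3, 1, 2, 0]
Event 4: LOCAL 0: VV[0][0]++ -> VV[0]=[4, 1, 0, 0]
Event 5: SEND 0->3: VV[0][0]++ -> VV[0]=[5, 1, 0, 0], msg_vec=[5, 1, 0, 0]; VV[3]=max(VV[3],msg_vec) then VV[3][3]++ -> VV[3]=[5, 1, 0, 1]
Final vectors: VV[0]=[5, 1, 0, 0]; VV[1]=[0, 1, 0, 0]; VV[2]=[3, 1, 2, 0]; VV[3]=[5, 1, 0, 1]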